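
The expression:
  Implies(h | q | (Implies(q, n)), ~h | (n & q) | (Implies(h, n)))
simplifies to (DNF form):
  n | ~h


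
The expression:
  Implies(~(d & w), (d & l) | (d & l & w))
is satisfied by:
  {l: True, w: True, d: True}
  {l: True, d: True, w: False}
  {w: True, d: True, l: False}


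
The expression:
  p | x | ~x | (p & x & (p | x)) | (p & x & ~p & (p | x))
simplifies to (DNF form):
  True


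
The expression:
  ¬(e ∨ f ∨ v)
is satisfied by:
  {v: False, e: False, f: False}


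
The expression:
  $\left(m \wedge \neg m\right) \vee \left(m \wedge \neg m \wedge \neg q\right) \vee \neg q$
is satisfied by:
  {q: False}


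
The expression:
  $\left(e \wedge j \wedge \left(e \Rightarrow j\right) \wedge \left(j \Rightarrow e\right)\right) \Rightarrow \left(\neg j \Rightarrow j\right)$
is always true.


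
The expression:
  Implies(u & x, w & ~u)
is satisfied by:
  {u: False, x: False}
  {x: True, u: False}
  {u: True, x: False}


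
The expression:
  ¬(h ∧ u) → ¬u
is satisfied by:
  {h: True, u: False}
  {u: False, h: False}
  {u: True, h: True}


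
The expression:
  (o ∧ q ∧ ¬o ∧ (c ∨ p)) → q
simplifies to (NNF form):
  True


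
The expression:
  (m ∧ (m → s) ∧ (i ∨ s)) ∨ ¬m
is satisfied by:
  {s: True, m: False}
  {m: False, s: False}
  {m: True, s: True}


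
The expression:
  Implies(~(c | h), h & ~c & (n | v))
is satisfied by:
  {c: True, h: True}
  {c: True, h: False}
  {h: True, c: False}


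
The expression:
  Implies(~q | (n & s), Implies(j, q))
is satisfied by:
  {q: True, j: False}
  {j: False, q: False}
  {j: True, q: True}


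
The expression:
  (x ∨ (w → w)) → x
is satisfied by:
  {x: True}


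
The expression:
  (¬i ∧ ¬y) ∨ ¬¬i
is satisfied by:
  {i: True, y: False}
  {y: False, i: False}
  {y: True, i: True}


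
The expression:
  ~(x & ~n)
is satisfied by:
  {n: True, x: False}
  {x: False, n: False}
  {x: True, n: True}


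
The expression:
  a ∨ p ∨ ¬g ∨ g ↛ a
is always true.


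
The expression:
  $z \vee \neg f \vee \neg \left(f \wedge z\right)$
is always true.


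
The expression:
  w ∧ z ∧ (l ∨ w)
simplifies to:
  w ∧ z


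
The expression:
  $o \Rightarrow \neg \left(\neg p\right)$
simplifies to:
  $p \vee \neg o$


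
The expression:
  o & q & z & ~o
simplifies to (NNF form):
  False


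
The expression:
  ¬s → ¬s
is always true.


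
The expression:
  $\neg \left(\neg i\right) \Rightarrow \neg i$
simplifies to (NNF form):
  $\neg i$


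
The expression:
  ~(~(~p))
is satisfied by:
  {p: False}


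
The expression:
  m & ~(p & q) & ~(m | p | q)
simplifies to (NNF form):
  False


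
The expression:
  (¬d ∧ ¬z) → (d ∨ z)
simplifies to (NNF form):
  d ∨ z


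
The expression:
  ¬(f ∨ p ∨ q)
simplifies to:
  ¬f ∧ ¬p ∧ ¬q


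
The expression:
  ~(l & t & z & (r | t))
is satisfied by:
  {l: False, t: False, z: False}
  {z: True, l: False, t: False}
  {t: True, l: False, z: False}
  {z: True, t: True, l: False}
  {l: True, z: False, t: False}
  {z: True, l: True, t: False}
  {t: True, l: True, z: False}


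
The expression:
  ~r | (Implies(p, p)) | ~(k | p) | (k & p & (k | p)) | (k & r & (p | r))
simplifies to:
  True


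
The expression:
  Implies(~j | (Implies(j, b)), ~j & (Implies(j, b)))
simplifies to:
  ~b | ~j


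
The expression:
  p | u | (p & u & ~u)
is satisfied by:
  {u: True, p: True}
  {u: True, p: False}
  {p: True, u: False}


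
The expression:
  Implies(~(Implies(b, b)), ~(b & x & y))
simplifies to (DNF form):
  True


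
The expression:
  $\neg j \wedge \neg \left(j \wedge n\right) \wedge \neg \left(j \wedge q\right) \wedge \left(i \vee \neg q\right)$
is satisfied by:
  {i: True, q: False, j: False}
  {q: False, j: False, i: False}
  {i: True, q: True, j: False}


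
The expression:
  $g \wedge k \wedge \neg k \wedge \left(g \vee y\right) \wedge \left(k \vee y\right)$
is never true.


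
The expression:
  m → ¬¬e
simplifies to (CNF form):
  e ∨ ¬m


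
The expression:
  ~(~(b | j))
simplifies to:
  b | j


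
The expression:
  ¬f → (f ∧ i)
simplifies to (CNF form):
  f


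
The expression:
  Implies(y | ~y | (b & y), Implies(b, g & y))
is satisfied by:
  {y: True, g: True, b: False}
  {y: True, g: False, b: False}
  {g: True, y: False, b: False}
  {y: False, g: False, b: False}
  {y: True, b: True, g: True}


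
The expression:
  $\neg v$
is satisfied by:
  {v: False}


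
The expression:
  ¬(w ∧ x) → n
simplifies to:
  n ∨ (w ∧ x)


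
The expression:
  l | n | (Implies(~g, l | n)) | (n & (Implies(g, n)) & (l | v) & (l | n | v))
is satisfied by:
  {n: True, l: True, g: True}
  {n: True, l: True, g: False}
  {n: True, g: True, l: False}
  {n: True, g: False, l: False}
  {l: True, g: True, n: False}
  {l: True, g: False, n: False}
  {g: True, l: False, n: False}


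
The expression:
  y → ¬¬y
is always true.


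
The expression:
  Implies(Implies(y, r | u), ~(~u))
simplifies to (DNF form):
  u | (y & ~r)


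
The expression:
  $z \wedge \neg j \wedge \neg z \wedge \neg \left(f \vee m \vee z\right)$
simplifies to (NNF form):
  $\text{False}$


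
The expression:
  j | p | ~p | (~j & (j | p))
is always true.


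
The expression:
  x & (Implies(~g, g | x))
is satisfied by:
  {x: True}


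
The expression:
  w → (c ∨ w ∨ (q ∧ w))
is always true.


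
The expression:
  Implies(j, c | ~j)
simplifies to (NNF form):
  c | ~j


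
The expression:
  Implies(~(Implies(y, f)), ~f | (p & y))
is always true.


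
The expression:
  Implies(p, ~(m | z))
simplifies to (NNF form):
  ~p | (~m & ~z)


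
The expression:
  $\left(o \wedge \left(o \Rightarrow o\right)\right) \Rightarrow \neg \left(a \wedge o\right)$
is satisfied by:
  {o: False, a: False}
  {a: True, o: False}
  {o: True, a: False}


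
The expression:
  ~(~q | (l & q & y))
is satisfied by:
  {q: True, l: False, y: False}
  {y: True, q: True, l: False}
  {l: True, q: True, y: False}


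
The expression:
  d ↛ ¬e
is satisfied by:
  {e: True, d: True}


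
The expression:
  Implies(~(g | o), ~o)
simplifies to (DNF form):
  True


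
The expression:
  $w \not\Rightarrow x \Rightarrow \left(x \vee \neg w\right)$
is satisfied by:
  {x: True, w: False}
  {w: False, x: False}
  {w: True, x: True}


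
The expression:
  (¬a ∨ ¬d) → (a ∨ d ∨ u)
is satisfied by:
  {a: True, d: True, u: True}
  {a: True, d: True, u: False}
  {a: True, u: True, d: False}
  {a: True, u: False, d: False}
  {d: True, u: True, a: False}
  {d: True, u: False, a: False}
  {u: True, d: False, a: False}


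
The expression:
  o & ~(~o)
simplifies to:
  o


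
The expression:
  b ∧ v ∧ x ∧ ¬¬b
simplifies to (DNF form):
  b ∧ v ∧ x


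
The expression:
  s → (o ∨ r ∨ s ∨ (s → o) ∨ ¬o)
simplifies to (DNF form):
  True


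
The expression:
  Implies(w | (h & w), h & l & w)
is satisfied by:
  {h: True, l: True, w: False}
  {h: True, l: False, w: False}
  {l: True, h: False, w: False}
  {h: False, l: False, w: False}
  {h: True, w: True, l: True}


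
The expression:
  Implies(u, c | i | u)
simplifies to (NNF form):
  True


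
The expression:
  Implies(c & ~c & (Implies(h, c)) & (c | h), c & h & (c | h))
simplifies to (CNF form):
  True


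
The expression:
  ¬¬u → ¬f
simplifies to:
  ¬f ∨ ¬u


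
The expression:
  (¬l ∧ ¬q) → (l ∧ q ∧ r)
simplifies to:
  l ∨ q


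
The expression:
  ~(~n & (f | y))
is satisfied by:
  {n: True, y: False, f: False}
  {f: True, n: True, y: False}
  {n: True, y: True, f: False}
  {f: True, n: True, y: True}
  {f: False, y: False, n: False}


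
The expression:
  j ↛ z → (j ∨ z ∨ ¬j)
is always true.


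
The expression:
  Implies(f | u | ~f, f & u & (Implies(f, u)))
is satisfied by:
  {u: True, f: True}


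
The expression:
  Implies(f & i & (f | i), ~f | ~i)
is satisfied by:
  {i: False, f: False}
  {f: True, i: False}
  {i: True, f: False}


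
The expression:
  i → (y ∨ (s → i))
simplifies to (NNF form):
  True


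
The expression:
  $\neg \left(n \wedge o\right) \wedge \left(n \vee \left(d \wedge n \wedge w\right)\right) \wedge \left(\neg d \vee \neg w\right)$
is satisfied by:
  {n: True, o: False, w: False, d: False}
  {d: True, n: True, o: False, w: False}
  {w: True, n: True, o: False, d: False}


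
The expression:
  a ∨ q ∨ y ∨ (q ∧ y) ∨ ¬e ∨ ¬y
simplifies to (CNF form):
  True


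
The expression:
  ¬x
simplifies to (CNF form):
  ¬x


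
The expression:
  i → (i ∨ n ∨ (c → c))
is always true.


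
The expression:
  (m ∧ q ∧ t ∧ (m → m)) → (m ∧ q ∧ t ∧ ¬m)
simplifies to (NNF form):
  ¬m ∨ ¬q ∨ ¬t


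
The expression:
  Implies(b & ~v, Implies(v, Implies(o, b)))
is always true.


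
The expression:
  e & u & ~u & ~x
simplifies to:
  False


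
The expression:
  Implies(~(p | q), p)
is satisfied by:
  {q: True, p: True}
  {q: True, p: False}
  {p: True, q: False}


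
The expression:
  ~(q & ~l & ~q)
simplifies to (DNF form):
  True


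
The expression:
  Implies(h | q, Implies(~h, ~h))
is always true.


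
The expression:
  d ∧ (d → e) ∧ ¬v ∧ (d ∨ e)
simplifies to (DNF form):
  d ∧ e ∧ ¬v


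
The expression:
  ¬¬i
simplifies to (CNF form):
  i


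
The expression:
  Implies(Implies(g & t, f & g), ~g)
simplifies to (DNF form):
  ~g | (t & ~f)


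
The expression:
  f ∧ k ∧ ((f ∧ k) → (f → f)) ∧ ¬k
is never true.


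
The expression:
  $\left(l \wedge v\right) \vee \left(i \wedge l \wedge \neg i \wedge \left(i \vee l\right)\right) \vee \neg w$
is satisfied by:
  {v: True, l: True, w: False}
  {v: True, l: False, w: False}
  {l: True, v: False, w: False}
  {v: False, l: False, w: False}
  {v: True, w: True, l: True}


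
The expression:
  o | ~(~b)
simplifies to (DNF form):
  b | o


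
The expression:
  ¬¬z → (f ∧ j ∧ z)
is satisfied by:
  {j: True, f: True, z: False}
  {j: True, f: False, z: False}
  {f: True, j: False, z: False}
  {j: False, f: False, z: False}
  {z: True, j: True, f: True}


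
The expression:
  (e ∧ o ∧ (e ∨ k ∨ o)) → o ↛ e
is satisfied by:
  {e: False, o: False}
  {o: True, e: False}
  {e: True, o: False}


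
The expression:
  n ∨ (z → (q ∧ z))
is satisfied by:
  {n: True, q: True, z: False}
  {n: True, z: False, q: False}
  {q: True, z: False, n: False}
  {q: False, z: False, n: False}
  {n: True, q: True, z: True}
  {n: True, z: True, q: False}
  {q: True, z: True, n: False}


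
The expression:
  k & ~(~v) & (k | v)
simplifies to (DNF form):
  k & v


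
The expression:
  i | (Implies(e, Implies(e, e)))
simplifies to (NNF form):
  True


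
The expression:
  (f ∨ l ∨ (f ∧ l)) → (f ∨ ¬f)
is always true.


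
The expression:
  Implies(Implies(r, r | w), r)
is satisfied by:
  {r: True}


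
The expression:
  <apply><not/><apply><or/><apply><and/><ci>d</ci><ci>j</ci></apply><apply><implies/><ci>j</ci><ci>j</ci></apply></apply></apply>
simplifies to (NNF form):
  <false/>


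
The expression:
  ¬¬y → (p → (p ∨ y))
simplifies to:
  True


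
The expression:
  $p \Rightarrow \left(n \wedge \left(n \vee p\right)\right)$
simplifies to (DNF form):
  $n \vee \neg p$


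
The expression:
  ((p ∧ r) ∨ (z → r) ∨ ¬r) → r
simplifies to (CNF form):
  r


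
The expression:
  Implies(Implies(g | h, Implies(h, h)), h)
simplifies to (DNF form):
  h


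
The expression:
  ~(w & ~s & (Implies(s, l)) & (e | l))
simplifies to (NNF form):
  s | ~w | (~e & ~l)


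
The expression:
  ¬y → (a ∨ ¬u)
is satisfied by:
  {a: True, y: True, u: False}
  {a: True, u: False, y: False}
  {y: True, u: False, a: False}
  {y: False, u: False, a: False}
  {a: True, y: True, u: True}
  {a: True, u: True, y: False}
  {y: True, u: True, a: False}


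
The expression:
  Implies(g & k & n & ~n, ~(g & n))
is always true.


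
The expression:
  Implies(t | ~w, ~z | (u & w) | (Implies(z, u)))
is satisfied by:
  {u: True, w: True, t: False, z: False}
  {u: True, t: False, w: False, z: False}
  {u: True, w: True, t: True, z: False}
  {u: True, t: True, w: False, z: False}
  {w: True, u: False, t: False, z: False}
  {u: False, t: False, w: False, z: False}
  {w: True, t: True, u: False, z: False}
  {t: True, u: False, w: False, z: False}
  {z: True, w: True, u: True, t: False}
  {z: True, u: True, t: False, w: False}
  {z: True, w: True, u: True, t: True}
  {z: True, u: True, t: True, w: False}
  {z: True, w: True, u: False, t: False}


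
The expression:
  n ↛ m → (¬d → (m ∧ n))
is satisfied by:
  {d: True, m: True, n: False}
  {d: True, m: False, n: False}
  {m: True, d: False, n: False}
  {d: False, m: False, n: False}
  {n: True, d: True, m: True}
  {n: True, d: True, m: False}
  {n: True, m: True, d: False}


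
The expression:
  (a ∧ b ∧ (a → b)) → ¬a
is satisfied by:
  {a: False, b: False}
  {b: True, a: False}
  {a: True, b: False}


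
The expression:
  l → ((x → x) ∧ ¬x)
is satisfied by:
  {l: False, x: False}
  {x: True, l: False}
  {l: True, x: False}


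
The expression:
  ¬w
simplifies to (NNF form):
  ¬w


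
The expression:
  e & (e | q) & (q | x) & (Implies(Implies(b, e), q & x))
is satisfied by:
  {e: True, x: True, q: True}


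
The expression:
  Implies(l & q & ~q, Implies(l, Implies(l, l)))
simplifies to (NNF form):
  True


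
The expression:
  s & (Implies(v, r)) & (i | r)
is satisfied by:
  {r: True, i: True, s: True, v: False}
  {r: True, s: True, i: False, v: False}
  {r: True, v: True, i: True, s: True}
  {r: True, v: True, s: True, i: False}
  {i: True, s: True, v: False, r: False}


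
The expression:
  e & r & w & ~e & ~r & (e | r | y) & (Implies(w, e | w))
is never true.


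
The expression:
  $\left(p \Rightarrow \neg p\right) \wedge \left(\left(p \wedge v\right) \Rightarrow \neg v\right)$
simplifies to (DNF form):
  $\neg p$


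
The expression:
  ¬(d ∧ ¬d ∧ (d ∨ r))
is always true.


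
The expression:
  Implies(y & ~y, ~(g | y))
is always true.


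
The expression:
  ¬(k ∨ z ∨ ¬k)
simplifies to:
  False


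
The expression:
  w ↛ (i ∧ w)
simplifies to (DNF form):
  w ∧ ¬i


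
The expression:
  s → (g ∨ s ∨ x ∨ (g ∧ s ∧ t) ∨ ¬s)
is always true.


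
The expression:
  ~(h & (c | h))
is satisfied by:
  {h: False}


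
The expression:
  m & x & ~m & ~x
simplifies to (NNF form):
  False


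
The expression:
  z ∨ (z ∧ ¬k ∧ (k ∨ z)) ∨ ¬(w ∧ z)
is always true.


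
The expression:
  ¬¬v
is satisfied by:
  {v: True}


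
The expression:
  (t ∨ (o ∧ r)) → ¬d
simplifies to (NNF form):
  (¬o ∧ ¬t) ∨ (¬r ∧ ¬t) ∨ ¬d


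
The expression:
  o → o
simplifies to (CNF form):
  True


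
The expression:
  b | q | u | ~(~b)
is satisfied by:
  {b: True, q: True, u: True}
  {b: True, q: True, u: False}
  {b: True, u: True, q: False}
  {b: True, u: False, q: False}
  {q: True, u: True, b: False}
  {q: True, u: False, b: False}
  {u: True, q: False, b: False}


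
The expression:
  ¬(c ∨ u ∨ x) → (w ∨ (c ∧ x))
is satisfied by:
  {u: True, x: True, c: True, w: True}
  {u: True, x: True, c: True, w: False}
  {u: True, x: True, w: True, c: False}
  {u: True, x: True, w: False, c: False}
  {u: True, c: True, w: True, x: False}
  {u: True, c: True, w: False, x: False}
  {u: True, c: False, w: True, x: False}
  {u: True, c: False, w: False, x: False}
  {x: True, c: True, w: True, u: False}
  {x: True, c: True, w: False, u: False}
  {x: True, w: True, c: False, u: False}
  {x: True, w: False, c: False, u: False}
  {c: True, w: True, x: False, u: False}
  {c: True, x: False, w: False, u: False}
  {w: True, x: False, c: False, u: False}


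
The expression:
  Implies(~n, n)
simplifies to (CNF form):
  n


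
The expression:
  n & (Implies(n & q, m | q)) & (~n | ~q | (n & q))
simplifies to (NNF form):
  n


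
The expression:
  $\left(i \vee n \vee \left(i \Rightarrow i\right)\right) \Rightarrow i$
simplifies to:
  $i$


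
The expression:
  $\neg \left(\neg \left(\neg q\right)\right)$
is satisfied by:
  {q: False}


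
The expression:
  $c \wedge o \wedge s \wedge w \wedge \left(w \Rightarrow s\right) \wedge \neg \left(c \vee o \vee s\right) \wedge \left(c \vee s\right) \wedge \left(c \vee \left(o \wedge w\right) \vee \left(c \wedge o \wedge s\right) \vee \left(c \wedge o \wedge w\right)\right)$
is never true.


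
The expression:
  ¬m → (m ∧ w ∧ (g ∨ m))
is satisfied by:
  {m: True}


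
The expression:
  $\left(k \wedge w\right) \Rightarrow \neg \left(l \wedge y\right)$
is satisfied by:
  {l: False, k: False, y: False, w: False}
  {w: True, l: False, k: False, y: False}
  {y: True, l: False, k: False, w: False}
  {w: True, y: True, l: False, k: False}
  {k: True, w: False, l: False, y: False}
  {w: True, k: True, l: False, y: False}
  {y: True, k: True, w: False, l: False}
  {w: True, y: True, k: True, l: False}
  {l: True, y: False, k: False, w: False}
  {w: True, l: True, y: False, k: False}
  {y: True, l: True, w: False, k: False}
  {w: True, y: True, l: True, k: False}
  {k: True, l: True, y: False, w: False}
  {w: True, k: True, l: True, y: False}
  {y: True, k: True, l: True, w: False}


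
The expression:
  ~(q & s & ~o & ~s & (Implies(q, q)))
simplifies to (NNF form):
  True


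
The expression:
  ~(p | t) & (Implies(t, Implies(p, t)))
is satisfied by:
  {p: False, t: False}


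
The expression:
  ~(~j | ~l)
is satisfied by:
  {j: True, l: True}


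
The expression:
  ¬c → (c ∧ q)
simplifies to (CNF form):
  c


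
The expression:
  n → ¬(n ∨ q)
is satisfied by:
  {n: False}


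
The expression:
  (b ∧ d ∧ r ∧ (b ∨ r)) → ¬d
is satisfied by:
  {d: False, b: False, r: False}
  {r: True, d: False, b: False}
  {b: True, d: False, r: False}
  {r: True, b: True, d: False}
  {d: True, r: False, b: False}
  {r: True, d: True, b: False}
  {b: True, d: True, r: False}


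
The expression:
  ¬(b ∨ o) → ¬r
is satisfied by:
  {b: True, o: True, r: False}
  {b: True, o: False, r: False}
  {o: True, b: False, r: False}
  {b: False, o: False, r: False}
  {r: True, b: True, o: True}
  {r: True, b: True, o: False}
  {r: True, o: True, b: False}


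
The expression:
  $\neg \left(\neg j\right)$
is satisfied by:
  {j: True}


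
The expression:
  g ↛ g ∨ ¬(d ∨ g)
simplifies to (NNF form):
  ¬d ∧ ¬g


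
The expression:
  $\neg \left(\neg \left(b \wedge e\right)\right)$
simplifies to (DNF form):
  $b \wedge e$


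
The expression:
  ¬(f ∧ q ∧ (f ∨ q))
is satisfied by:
  {q: False, f: False}
  {f: True, q: False}
  {q: True, f: False}


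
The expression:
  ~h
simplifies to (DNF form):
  ~h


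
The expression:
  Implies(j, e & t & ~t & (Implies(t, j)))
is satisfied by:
  {j: False}


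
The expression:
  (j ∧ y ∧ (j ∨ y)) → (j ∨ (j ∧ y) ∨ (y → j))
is always true.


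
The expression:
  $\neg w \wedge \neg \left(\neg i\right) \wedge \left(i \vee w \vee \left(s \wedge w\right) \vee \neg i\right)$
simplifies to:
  $i \wedge \neg w$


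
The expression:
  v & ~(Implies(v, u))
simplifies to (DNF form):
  v & ~u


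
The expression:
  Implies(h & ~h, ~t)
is always true.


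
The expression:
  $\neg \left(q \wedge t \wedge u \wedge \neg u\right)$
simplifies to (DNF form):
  $\text{True}$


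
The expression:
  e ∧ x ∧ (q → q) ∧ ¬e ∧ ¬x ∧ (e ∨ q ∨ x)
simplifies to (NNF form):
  False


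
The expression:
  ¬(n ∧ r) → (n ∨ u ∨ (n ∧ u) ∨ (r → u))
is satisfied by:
  {n: True, u: True, r: False}
  {n: True, u: False, r: False}
  {u: True, n: False, r: False}
  {n: False, u: False, r: False}
  {r: True, n: True, u: True}
  {r: True, n: True, u: False}
  {r: True, u: True, n: False}


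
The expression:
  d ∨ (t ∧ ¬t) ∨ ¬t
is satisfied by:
  {d: True, t: False}
  {t: False, d: False}
  {t: True, d: True}


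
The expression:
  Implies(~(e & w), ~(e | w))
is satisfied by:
  {w: False, e: False}
  {e: True, w: True}


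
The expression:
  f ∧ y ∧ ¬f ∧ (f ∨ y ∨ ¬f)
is never true.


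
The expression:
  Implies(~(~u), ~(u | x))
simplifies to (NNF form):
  ~u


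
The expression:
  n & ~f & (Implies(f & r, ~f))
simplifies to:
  n & ~f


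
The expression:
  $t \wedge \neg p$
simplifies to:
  $t \wedge \neg p$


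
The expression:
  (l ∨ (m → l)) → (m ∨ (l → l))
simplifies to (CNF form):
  True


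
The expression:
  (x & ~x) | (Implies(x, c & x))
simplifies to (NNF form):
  c | ~x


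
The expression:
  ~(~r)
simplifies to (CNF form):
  r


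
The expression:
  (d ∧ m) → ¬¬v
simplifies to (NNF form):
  v ∨ ¬d ∨ ¬m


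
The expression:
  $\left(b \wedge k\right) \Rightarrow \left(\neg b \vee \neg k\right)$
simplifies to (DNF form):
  $\neg b \vee \neg k$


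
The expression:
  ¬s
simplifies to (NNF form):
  ¬s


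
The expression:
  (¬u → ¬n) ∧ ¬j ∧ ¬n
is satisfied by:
  {n: False, j: False}


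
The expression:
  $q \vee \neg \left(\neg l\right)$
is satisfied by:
  {q: True, l: True}
  {q: True, l: False}
  {l: True, q: False}


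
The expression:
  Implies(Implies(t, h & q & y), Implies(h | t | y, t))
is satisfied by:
  {t: True, h: False, y: False}
  {y: True, t: True, h: False}
  {t: True, h: True, y: False}
  {y: True, t: True, h: True}
  {y: False, h: False, t: False}


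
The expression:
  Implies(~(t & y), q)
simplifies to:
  q | (t & y)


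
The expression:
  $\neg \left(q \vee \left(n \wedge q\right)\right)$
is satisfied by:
  {q: False}


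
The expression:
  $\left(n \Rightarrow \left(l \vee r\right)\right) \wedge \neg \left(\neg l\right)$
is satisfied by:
  {l: True}


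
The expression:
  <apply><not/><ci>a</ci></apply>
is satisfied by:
  {a: False}


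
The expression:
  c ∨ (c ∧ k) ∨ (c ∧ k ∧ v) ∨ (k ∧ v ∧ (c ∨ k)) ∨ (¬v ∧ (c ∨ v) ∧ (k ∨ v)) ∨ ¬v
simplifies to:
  c ∨ k ∨ ¬v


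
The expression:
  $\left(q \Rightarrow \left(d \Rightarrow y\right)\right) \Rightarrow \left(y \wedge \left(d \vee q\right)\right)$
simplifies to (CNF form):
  $\left(d \vee q\right) \wedge \left(d \vee y\right) \wedge \left(q \vee y\right) \wedge \left(d \vee q \vee y\right)$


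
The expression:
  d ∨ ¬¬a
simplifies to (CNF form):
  a ∨ d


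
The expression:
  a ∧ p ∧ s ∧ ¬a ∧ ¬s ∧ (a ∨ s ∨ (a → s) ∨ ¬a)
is never true.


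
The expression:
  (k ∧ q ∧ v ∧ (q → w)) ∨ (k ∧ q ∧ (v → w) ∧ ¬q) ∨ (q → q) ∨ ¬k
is always true.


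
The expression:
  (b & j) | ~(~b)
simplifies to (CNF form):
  b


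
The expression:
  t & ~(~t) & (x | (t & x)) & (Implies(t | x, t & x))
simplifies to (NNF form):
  t & x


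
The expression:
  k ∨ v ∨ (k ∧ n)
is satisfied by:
  {k: True, v: True}
  {k: True, v: False}
  {v: True, k: False}


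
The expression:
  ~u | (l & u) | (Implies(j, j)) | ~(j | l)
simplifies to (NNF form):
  True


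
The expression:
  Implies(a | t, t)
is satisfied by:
  {t: True, a: False}
  {a: False, t: False}
  {a: True, t: True}


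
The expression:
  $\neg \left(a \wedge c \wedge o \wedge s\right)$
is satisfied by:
  {s: False, c: False, o: False, a: False}
  {a: True, s: False, c: False, o: False}
  {o: True, s: False, c: False, a: False}
  {a: True, o: True, s: False, c: False}
  {c: True, a: False, s: False, o: False}
  {a: True, c: True, s: False, o: False}
  {o: True, c: True, a: False, s: False}
  {a: True, o: True, c: True, s: False}
  {s: True, o: False, c: False, a: False}
  {a: True, s: True, o: False, c: False}
  {o: True, s: True, a: False, c: False}
  {a: True, o: True, s: True, c: False}
  {c: True, s: True, o: False, a: False}
  {a: True, c: True, s: True, o: False}
  {o: True, c: True, s: True, a: False}


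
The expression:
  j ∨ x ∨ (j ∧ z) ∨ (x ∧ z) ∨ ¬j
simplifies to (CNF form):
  True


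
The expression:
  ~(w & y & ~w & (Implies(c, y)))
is always true.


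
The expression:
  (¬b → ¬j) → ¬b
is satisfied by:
  {b: False}


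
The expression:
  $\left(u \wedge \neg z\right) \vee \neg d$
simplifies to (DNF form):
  $\left(u \wedge \neg z\right) \vee \neg d$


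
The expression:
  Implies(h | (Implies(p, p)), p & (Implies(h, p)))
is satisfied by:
  {p: True}


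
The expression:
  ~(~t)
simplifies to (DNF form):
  t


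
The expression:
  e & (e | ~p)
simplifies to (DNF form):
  e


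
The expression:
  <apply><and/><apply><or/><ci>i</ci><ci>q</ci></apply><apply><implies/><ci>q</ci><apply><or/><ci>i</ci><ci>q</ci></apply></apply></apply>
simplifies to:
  <apply><or/><ci>i</ci><ci>q</ci></apply>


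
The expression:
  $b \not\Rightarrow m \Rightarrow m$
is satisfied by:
  {m: True, b: False}
  {b: False, m: False}
  {b: True, m: True}


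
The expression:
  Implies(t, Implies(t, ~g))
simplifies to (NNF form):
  ~g | ~t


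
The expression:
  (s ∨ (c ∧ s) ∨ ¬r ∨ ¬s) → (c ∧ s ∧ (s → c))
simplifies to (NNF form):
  c ∧ s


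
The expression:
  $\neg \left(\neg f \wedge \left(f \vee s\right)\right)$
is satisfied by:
  {f: True, s: False}
  {s: False, f: False}
  {s: True, f: True}


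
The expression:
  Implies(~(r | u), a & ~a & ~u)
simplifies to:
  r | u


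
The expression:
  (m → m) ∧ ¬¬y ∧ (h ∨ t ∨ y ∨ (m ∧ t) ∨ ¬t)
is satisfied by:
  {y: True}


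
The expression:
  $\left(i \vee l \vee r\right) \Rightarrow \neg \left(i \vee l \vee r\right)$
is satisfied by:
  {i: False, r: False, l: False}


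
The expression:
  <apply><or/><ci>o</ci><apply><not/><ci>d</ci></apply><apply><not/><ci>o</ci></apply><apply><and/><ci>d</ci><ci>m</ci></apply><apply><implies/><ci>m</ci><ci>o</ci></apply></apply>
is always true.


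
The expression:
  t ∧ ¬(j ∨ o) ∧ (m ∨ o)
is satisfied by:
  {t: True, m: True, o: False, j: False}


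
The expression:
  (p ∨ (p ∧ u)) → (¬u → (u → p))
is always true.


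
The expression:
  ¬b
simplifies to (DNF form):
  ¬b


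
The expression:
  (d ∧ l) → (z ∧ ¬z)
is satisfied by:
  {l: False, d: False}
  {d: True, l: False}
  {l: True, d: False}


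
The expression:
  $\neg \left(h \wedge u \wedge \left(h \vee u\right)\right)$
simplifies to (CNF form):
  $\neg h \vee \neg u$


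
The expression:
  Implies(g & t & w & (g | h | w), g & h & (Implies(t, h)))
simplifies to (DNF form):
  h | ~g | ~t | ~w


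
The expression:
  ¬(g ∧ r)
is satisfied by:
  {g: False, r: False}
  {r: True, g: False}
  {g: True, r: False}


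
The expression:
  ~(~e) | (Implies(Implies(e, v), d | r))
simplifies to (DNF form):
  d | e | r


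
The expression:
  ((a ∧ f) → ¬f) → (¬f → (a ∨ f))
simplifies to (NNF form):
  a ∨ f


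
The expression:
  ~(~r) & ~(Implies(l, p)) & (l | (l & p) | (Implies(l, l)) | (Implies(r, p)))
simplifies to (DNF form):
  l & r & ~p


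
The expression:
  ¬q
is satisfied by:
  {q: False}


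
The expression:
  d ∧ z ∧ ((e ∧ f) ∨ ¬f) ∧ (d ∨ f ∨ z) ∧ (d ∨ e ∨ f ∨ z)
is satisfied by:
  {z: True, e: True, d: True, f: False}
  {z: True, d: True, e: False, f: False}
  {z: True, f: True, e: True, d: True}


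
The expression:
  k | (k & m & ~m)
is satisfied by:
  {k: True}


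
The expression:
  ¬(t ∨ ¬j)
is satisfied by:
  {j: True, t: False}


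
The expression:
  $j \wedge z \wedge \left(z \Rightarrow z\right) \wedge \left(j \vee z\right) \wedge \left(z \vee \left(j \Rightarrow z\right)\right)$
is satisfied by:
  {z: True, j: True}


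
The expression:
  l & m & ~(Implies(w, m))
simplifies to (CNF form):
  False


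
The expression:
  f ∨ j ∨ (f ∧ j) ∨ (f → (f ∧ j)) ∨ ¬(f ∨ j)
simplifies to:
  True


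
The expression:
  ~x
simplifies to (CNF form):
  ~x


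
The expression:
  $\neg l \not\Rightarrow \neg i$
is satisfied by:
  {i: True, l: False}


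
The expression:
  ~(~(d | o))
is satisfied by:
  {d: True, o: True}
  {d: True, o: False}
  {o: True, d: False}


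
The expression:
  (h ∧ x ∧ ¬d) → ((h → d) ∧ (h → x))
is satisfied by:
  {d: True, x: False, h: False}
  {x: False, h: False, d: False}
  {h: True, d: True, x: False}
  {h: True, x: False, d: False}
  {d: True, x: True, h: False}
  {x: True, d: False, h: False}
  {h: True, x: True, d: True}


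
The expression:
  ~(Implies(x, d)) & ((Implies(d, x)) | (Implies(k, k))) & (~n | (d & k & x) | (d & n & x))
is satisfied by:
  {x: True, n: False, d: False}


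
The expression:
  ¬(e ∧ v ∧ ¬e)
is always true.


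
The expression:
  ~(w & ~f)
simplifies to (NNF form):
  f | ~w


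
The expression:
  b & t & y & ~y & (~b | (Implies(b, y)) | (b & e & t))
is never true.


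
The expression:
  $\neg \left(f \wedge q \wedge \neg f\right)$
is always true.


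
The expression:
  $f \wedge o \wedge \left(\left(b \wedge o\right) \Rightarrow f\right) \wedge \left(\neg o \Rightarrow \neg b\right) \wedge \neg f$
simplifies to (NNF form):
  $\text{False}$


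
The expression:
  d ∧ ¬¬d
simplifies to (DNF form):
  d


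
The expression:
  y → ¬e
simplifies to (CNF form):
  ¬e ∨ ¬y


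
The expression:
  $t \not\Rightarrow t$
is never true.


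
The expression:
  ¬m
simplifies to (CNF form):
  ¬m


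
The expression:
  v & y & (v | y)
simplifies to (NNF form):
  v & y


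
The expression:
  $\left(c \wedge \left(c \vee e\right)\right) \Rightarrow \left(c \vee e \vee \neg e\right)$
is always true.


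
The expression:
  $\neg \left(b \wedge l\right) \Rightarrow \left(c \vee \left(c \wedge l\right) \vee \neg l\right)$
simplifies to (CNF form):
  $b \vee c \vee \neg l$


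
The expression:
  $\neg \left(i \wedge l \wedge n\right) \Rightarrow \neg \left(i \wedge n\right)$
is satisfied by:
  {l: True, n: False, i: False}
  {l: False, n: False, i: False}
  {i: True, l: True, n: False}
  {i: True, l: False, n: False}
  {n: True, l: True, i: False}
  {n: True, l: False, i: False}
  {n: True, i: True, l: True}


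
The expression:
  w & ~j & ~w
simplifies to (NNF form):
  False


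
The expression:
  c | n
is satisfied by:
  {n: True, c: True}
  {n: True, c: False}
  {c: True, n: False}


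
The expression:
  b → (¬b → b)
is always true.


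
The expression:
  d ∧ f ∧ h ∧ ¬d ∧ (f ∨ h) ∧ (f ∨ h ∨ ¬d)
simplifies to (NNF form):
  False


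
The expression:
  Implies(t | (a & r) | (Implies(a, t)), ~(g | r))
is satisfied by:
  {a: True, r: False, g: False, t: False}
  {a: False, r: False, g: False, t: False}
  {t: True, a: True, r: False, g: False}
  {t: True, a: False, r: False, g: False}
  {g: True, a: True, r: False, t: False}


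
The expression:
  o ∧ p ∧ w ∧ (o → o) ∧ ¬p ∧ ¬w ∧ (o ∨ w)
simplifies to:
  False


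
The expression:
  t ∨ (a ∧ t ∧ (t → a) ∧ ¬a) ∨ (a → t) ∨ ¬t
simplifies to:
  True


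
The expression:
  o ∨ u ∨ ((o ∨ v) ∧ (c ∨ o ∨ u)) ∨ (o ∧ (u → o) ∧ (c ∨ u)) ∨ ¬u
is always true.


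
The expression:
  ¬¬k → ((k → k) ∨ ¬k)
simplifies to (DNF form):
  True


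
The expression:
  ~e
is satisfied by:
  {e: False}


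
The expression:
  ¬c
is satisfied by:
  {c: False}


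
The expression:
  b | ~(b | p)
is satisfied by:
  {b: True, p: False}
  {p: False, b: False}
  {p: True, b: True}


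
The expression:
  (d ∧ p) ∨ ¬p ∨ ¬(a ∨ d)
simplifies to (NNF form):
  d ∨ ¬a ∨ ¬p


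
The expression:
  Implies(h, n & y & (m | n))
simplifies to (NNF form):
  ~h | (n & y)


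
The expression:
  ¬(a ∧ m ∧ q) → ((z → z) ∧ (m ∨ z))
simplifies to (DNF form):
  m ∨ z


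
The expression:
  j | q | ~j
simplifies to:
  True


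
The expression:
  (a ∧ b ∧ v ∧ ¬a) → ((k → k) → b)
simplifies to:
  True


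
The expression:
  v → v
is always true.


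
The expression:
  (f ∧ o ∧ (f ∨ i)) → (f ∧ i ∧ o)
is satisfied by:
  {i: True, o: False, f: False}
  {o: False, f: False, i: False}
  {f: True, i: True, o: False}
  {f: True, o: False, i: False}
  {i: True, o: True, f: False}
  {o: True, i: False, f: False}
  {f: True, o: True, i: True}


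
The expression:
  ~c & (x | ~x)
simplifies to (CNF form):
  ~c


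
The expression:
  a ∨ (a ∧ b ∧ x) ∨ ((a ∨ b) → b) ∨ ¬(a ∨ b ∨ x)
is always true.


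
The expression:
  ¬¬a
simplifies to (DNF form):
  a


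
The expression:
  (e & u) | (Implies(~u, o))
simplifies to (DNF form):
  o | u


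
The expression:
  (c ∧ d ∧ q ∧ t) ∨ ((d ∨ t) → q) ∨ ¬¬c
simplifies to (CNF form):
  (c ∨ q ∨ ¬d) ∧ (c ∨ q ∨ ¬t)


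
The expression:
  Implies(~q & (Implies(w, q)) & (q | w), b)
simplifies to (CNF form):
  True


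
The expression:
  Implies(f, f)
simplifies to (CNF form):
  True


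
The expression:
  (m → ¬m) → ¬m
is always true.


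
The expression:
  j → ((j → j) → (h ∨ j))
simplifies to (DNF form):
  True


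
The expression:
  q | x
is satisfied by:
  {x: True, q: True}
  {x: True, q: False}
  {q: True, x: False}


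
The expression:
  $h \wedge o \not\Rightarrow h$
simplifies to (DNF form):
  $\text{False}$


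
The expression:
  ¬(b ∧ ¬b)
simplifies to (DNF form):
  True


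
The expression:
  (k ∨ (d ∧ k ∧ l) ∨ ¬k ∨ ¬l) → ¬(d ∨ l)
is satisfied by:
  {d: False, l: False}


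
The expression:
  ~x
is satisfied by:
  {x: False}


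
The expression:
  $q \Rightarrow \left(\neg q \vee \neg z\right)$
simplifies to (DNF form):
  $\neg q \vee \neg z$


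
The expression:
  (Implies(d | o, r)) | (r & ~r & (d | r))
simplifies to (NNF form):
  r | (~d & ~o)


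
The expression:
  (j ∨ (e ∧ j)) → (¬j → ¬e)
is always true.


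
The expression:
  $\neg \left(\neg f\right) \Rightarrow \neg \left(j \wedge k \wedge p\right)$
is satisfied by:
  {p: False, k: False, j: False, f: False}
  {f: True, p: False, k: False, j: False}
  {j: True, p: False, k: False, f: False}
  {f: True, j: True, p: False, k: False}
  {k: True, f: False, p: False, j: False}
  {f: True, k: True, p: False, j: False}
  {j: True, k: True, f: False, p: False}
  {f: True, j: True, k: True, p: False}
  {p: True, j: False, k: False, f: False}
  {f: True, p: True, j: False, k: False}
  {j: True, p: True, f: False, k: False}
  {f: True, j: True, p: True, k: False}
  {k: True, p: True, j: False, f: False}
  {f: True, k: True, p: True, j: False}
  {j: True, k: True, p: True, f: False}


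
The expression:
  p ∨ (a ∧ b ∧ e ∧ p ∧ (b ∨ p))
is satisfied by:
  {p: True}


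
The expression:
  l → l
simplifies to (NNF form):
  True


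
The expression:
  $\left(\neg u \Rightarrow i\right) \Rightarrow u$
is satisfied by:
  {u: True, i: False}
  {i: False, u: False}
  {i: True, u: True}


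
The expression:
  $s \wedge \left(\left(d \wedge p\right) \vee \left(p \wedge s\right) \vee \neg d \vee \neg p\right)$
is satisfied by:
  {s: True}


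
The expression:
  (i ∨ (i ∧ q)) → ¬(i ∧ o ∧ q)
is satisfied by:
  {o: False, q: False, i: False}
  {i: True, o: False, q: False}
  {q: True, o: False, i: False}
  {i: True, q: True, o: False}
  {o: True, i: False, q: False}
  {i: True, o: True, q: False}
  {q: True, o: True, i: False}


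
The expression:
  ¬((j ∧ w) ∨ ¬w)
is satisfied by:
  {w: True, j: False}


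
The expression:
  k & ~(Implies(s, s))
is never true.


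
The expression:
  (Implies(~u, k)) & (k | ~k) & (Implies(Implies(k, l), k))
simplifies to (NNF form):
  k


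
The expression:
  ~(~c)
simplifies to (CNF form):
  c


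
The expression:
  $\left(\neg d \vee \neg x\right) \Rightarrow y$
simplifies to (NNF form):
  $y \vee \left(d \wedge x\right)$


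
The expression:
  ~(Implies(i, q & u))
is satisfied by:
  {i: True, u: False, q: False}
  {i: True, q: True, u: False}
  {i: True, u: True, q: False}


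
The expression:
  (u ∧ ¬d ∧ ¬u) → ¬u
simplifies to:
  True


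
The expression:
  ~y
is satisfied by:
  {y: False}


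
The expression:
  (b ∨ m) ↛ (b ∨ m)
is never true.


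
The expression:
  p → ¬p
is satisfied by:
  {p: False}


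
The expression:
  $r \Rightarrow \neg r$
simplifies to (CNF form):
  $\neg r$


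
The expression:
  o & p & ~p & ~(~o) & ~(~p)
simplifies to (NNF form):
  False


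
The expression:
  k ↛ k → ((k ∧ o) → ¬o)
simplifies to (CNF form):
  True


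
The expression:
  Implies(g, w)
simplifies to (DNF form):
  w | ~g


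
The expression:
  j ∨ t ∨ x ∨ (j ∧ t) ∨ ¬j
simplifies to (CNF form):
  True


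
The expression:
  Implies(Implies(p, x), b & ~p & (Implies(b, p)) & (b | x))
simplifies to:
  p & ~x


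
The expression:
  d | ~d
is always true.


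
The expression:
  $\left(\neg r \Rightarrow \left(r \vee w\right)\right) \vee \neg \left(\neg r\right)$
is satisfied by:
  {r: True, w: True}
  {r: True, w: False}
  {w: True, r: False}


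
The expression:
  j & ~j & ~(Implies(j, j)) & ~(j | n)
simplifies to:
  False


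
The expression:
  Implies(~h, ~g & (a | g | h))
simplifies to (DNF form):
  h | (a & ~g)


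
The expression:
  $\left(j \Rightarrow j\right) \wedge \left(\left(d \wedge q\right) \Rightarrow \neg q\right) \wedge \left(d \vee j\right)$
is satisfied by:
  {j: True, q: False, d: False}
  {d: True, j: True, q: False}
  {d: True, q: False, j: False}
  {j: True, q: True, d: False}


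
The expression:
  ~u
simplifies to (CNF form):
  ~u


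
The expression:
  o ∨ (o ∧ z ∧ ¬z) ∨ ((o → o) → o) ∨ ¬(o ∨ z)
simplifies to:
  o ∨ ¬z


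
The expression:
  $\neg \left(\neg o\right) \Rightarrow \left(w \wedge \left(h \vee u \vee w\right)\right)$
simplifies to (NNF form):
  $w \vee \neg o$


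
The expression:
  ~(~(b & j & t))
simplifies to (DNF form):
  b & j & t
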